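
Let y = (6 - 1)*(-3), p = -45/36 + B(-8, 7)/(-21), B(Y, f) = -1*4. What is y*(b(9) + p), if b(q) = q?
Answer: -3335/28 ≈ -119.11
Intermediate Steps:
B(Y, f) = -4
p = -89/84 (p = -45/36 - 4/(-21) = -45*1/36 - 4*(-1/21) = -5/4 + 4/21 = -89/84 ≈ -1.0595)
y = -15 (y = 5*(-3) = -15)
y*(b(9) + p) = -15*(9 - 89/84) = -15*667/84 = -3335/28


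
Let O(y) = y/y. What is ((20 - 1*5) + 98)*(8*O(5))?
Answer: 904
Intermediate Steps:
O(y) = 1
((20 - 1*5) + 98)*(8*O(5)) = ((20 - 1*5) + 98)*(8*1) = ((20 - 5) + 98)*8 = (15 + 98)*8 = 113*8 = 904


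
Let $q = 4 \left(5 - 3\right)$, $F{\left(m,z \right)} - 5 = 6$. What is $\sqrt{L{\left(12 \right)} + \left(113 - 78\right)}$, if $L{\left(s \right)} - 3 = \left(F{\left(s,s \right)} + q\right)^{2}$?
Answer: $\sqrt{399} \approx 19.975$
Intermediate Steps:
$F{\left(m,z \right)} = 11$ ($F{\left(m,z \right)} = 5 + 6 = 11$)
$q = 8$ ($q = 4 \cdot 2 = 8$)
$L{\left(s \right)} = 364$ ($L{\left(s \right)} = 3 + \left(11 + 8\right)^{2} = 3 + 19^{2} = 3 + 361 = 364$)
$\sqrt{L{\left(12 \right)} + \left(113 - 78\right)} = \sqrt{364 + \left(113 - 78\right)} = \sqrt{364 + 35} = \sqrt{399}$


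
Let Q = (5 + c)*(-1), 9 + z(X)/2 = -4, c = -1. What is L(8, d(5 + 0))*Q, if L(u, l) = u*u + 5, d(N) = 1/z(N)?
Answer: -276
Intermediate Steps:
z(X) = -26 (z(X) = -18 + 2*(-4) = -18 - 8 = -26)
d(N) = -1/26 (d(N) = 1/(-26) = -1/26)
L(u, l) = 5 + u**2 (L(u, l) = u**2 + 5 = 5 + u**2)
Q = -4 (Q = (5 - 1)*(-1) = 4*(-1) = -4)
L(8, d(5 + 0))*Q = (5 + 8**2)*(-4) = (5 + 64)*(-4) = 69*(-4) = -276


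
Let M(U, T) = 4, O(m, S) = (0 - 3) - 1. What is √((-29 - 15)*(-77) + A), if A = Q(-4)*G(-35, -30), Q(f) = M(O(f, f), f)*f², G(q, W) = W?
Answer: 2*√367 ≈ 38.315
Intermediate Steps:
O(m, S) = -4 (O(m, S) = -3 - 1 = -4)
Q(f) = 4*f²
A = -1920 (A = (4*(-4)²)*(-30) = (4*16)*(-30) = 64*(-30) = -1920)
√((-29 - 15)*(-77) + A) = √((-29 - 15)*(-77) - 1920) = √(-44*(-77) - 1920) = √(3388 - 1920) = √1468 = 2*√367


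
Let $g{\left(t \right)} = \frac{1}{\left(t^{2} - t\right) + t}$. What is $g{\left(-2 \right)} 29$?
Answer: $\frac{29}{4} \approx 7.25$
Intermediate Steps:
$g{\left(t \right)} = \frac{1}{t^{2}}$
$g{\left(-2 \right)} 29 = \frac{1}{4} \cdot 29 = \frac{29}{4}$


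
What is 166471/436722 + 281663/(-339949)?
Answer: -66416778707/148463207178 ≈ -0.44736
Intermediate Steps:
166471/436722 + 281663/(-339949) = 166471*(1/436722) + 281663*(-1/339949) = 166471/436722 - 281663/339949 = -66416778707/148463207178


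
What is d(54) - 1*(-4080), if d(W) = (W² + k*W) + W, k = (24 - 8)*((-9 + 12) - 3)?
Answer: 7050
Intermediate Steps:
k = 0 (k = 16*(3 - 3) = 16*0 = 0)
d(W) = W + W² (d(W) = (W² + 0*W) + W = (W² + 0) + W = W² + W = W + W²)
d(54) - 1*(-4080) = 54*(1 + 54) - 1*(-4080) = 54*55 + 4080 = 2970 + 4080 = 7050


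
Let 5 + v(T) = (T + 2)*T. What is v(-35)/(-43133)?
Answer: -1150/43133 ≈ -0.026662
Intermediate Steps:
v(T) = -5 + T*(2 + T) (v(T) = -5 + (T + 2)*T = -5 + (2 + T)*T = -5 + T*(2 + T))
v(-35)/(-43133) = (-5 + (-35)² + 2*(-35))/(-43133) = (-5 + 1225 - 70)*(-1/43133) = 1150*(-1/43133) = -1150/43133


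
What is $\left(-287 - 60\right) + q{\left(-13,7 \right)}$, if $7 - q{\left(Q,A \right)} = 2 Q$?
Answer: $-314$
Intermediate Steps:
$q{\left(Q,A \right)} = 7 - 2 Q$
$\left(-287 - 60\right) + q{\left(-13,7 \right)} = \left(-287 - 60\right) + \left(7 - -26\right) = -347 + \left(7 + 26\right) = -347 + 33 = -314$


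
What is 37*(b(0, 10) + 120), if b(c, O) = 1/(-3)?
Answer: 13283/3 ≈ 4427.7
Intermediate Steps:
b(c, O) = -⅓
37*(b(0, 10) + 120) = 37*(-⅓ + 120) = 37*(359/3) = 13283/3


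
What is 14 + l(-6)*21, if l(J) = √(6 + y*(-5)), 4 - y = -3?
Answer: 14 + 21*I*√29 ≈ 14.0 + 113.09*I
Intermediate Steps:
y = 7 (y = 4 - 1*(-3) = 4 + 3 = 7)
l(J) = I*√29 (l(J) = √(6 + 7*(-5)) = √(6 - 35) = √(-29) = I*√29)
14 + l(-6)*21 = 14 + (I*√29)*21 = 14 + 21*I*√29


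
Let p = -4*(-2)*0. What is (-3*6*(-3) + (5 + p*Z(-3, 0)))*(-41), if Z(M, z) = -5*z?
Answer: -2419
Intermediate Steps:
p = 0 (p = 8*0 = 0)
(-3*6*(-3) + (5 + p*Z(-3, 0)))*(-41) = (-3*6*(-3) + (5 + 0*(-5*0)))*(-41) = (-18*(-3) + (5 + 0*0))*(-41) = (54 + (5 + 0))*(-41) = (54 + 5)*(-41) = 59*(-41) = -2419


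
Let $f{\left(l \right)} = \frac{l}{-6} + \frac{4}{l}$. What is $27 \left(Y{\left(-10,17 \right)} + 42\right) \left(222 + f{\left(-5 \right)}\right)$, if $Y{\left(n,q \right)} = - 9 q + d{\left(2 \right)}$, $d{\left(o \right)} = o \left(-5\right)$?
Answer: $- \frac{7253829}{10} \approx -7.2538 \cdot 10^{5}$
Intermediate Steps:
$d{\left(o \right)} = - 5 o$
$Y{\left(n,q \right)} = -10 - 9 q$ ($Y{\left(n,q \right)} = - 9 q - 10 = -10 - 9 q$)
$f{\left(l \right)} = \frac{4}{l} - \frac{l}{6}$ ($f{\left(l \right)} = l \left(- \frac{1}{6}\right) + \frac{4}{l} = - \frac{l}{6} + \frac{4}{l} = \frac{4}{l} - \frac{l}{6}$)
$27 \left(Y{\left(-10,17 \right)} + 42\right) \left(222 + f{\left(-5 \right)}\right) = 27 \left(\left(-10 - 153\right) + 42\right) \left(222 + \left(\frac{4}{-5} - - \frac{5}{6}\right)\right) = 27 \left(\left(-10 - 153\right) + 42\right) \left(222 + \left(4 \left(- \frac{1}{5}\right) + \frac{5}{6}\right)\right) = 27 \left(-163 + 42\right) \left(222 + \left(- \frac{4}{5} + \frac{5}{6}\right)\right) = 27 \left(- 121 \left(222 + \frac{1}{30}\right)\right) = 27 \left(\left(-121\right) \frac{6661}{30}\right) = 27 \left(- \frac{805981}{30}\right) = - \frac{7253829}{10}$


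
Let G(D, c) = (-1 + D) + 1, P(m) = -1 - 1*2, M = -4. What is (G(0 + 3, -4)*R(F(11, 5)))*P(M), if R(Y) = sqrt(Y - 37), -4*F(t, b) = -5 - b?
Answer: -9*I*sqrt(138)/2 ≈ -52.863*I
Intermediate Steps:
F(t, b) = 5/4 + b/4 (F(t, b) = -(-5 - b)/4 = 5/4 + b/4)
P(m) = -3 (P(m) = -1 - 2 = -3)
G(D, c) = D
R(Y) = sqrt(-37 + Y)
(G(0 + 3, -4)*R(F(11, 5)))*P(M) = ((0 + 3)*sqrt(-37 + (5/4 + (1/4)*5)))*(-3) = (3*sqrt(-37 + (5/4 + 5/4)))*(-3) = (3*sqrt(-37 + 5/2))*(-3) = (3*sqrt(-69/2))*(-3) = (3*(I*sqrt(138)/2))*(-3) = (3*I*sqrt(138)/2)*(-3) = -9*I*sqrt(138)/2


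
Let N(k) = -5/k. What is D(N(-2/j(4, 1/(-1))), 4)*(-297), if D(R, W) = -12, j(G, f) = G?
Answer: 3564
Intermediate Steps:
D(N(-2/j(4, 1/(-1))), 4)*(-297) = -12*(-297) = 3564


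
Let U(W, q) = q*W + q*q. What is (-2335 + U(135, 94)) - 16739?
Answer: 2452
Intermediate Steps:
U(W, q) = q² + W*q (U(W, q) = W*q + q² = q² + W*q)
(-2335 + U(135, 94)) - 16739 = (-2335 + 94*(135 + 94)) - 16739 = (-2335 + 94*229) - 16739 = (-2335 + 21526) - 16739 = 19191 - 16739 = 2452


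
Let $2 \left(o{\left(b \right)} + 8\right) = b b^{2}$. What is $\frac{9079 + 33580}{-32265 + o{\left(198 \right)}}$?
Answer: $\frac{42659}{3848923} \approx 0.011083$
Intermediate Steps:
$o{\left(b \right)} = -8 + \frac{b^{3}}{2}$ ($o{\left(b \right)} = -8 + \frac{b b^{2}}{2} = -8 + \frac{b^{3}}{2}$)
$\frac{9079 + 33580}{-32265 + o{\left(198 \right)}} = \frac{9079 + 33580}{-32265 - \left(8 - \frac{198^{3}}{2}\right)} = \frac{42659}{-32265 + \left(-8 + \frac{1}{2} \cdot 7762392\right)} = \frac{42659}{-32265 + \left(-8 + 3881196\right)} = \frac{42659}{-32265 + 3881188} = \frac{42659}{3848923}$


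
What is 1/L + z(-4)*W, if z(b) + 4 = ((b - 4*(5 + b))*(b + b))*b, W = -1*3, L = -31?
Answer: 24179/31 ≈ 779.97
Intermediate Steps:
W = -3
z(b) = -4 + 2*b**2*(-20 - 3*b) (z(b) = -4 + ((b - 4*(5 + b))*(b + b))*b = -4 + ((b + (-20 - 4*b))*(2*b))*b = -4 + ((-20 - 3*b)*(2*b))*b = -4 + (2*b*(-20 - 3*b))*b = -4 + 2*b**2*(-20 - 3*b))
1/L + z(-4)*W = 1/(-31) + (-4 - 40*(-4)**2 - 6*(-4)**3)*(-3) = -1/31 + (-4 - 40*16 - 6*(-64))*(-3) = -1/31 + (-4 - 640 + 384)*(-3) = -1/31 - 260*(-3) = -1/31 + 780 = 24179/31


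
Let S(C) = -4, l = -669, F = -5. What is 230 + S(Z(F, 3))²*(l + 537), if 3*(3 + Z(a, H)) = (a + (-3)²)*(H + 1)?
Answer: -1882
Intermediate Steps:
Z(a, H) = -3 + (1 + H)*(9 + a)/3 (Z(a, H) = -3 + ((a + (-3)²)*(H + 1))/3 = -3 + ((a + 9)*(1 + H))/3 = -3 + ((9 + a)*(1 + H))/3 = -3 + ((1 + H)*(9 + a))/3 = -3 + (1 + H)*(9 + a)/3)
230 + S(Z(F, 3))²*(l + 537) = 230 + (-4)²*(-669 + 537) = 230 + 16*(-132) = 230 - 2112 = -1882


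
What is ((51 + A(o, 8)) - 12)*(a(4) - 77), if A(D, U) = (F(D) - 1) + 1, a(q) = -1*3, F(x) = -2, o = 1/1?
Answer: -2960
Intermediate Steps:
o = 1
a(q) = -3
A(D, U) = -2 (A(D, U) = (-2 - 1) + 1 = -3 + 1 = -2)
((51 + A(o, 8)) - 12)*(a(4) - 77) = ((51 - 2) - 12)*(-3 - 77) = (49 - 12)*(-80) = 37*(-80) = -2960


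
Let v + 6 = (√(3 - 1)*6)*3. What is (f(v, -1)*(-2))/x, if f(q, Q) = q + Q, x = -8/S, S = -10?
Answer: 35/2 - 45*√2 ≈ -46.140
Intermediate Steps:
v = -6 + 18*√2 (v = -6 + (√(3 - 1)*6)*3 = -6 + (√2*6)*3 = -6 + (6*√2)*3 = -6 + 18*√2 ≈ 19.456)
x = ⅘ (x = -8/(-10) = -8*(-⅒) = ⅘ ≈ 0.80000)
f(q, Q) = Q + q
(f(v, -1)*(-2))/x = ((-1 + (-6 + 18*√2))*(-2))/(⅘) = ((-7 + 18*√2)*(-2))*(5/4) = (14 - 36*√2)*(5/4) = 35/2 - 45*√2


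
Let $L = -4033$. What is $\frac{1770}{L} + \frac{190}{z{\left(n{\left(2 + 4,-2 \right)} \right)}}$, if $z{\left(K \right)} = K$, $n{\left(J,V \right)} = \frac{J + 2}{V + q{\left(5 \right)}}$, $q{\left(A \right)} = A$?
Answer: $\frac{1142325}{16132} \approx 70.811$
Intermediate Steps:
$n{\left(J,V \right)} = \frac{2 + J}{5 + V}$ ($n{\left(J,V \right)} = \frac{J + 2}{V + 5} = \frac{2 + J}{5 + V}$)
$\frac{1770}{L} + \frac{190}{z{\left(n{\left(2 + 4,-2 \right)} \right)}} = \frac{1770}{-4033} + \frac{190}{\frac{1}{5 - 2} \left(2 + \left(2 + 4\right)\right)} = 1770 \left(- \frac{1}{4033}\right) + \frac{190}{\frac{1}{3} \left(2 + 6\right)} = - \frac{1770}{4033} + \frac{190}{\frac{1}{3} \cdot 8} = - \frac{1770}{4033} + \frac{190}{\frac{8}{3}} = - \frac{1770}{4033} + 190 \cdot \frac{3}{8} = - \frac{1770}{4033} + \frac{285}{4} = \frac{1142325}{16132}$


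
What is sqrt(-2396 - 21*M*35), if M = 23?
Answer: I*sqrt(19301) ≈ 138.93*I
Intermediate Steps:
sqrt(-2396 - 21*M*35) = sqrt(-2396 - 21*23*35) = sqrt(-2396 - 483*35) = sqrt(-2396 - 16905) = sqrt(-19301) = I*sqrt(19301)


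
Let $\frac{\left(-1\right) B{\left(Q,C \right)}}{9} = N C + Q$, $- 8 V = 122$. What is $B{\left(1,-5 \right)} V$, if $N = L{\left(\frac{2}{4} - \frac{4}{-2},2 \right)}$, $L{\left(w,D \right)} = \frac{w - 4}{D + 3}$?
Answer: $\frac{2745}{8} \approx 343.13$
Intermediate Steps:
$V = - \frac{61}{4}$ ($V = \left(- \frac{1}{8}\right) 122 = - \frac{61}{4} \approx -15.25$)
$L{\left(w,D \right)} = \frac{-4 + w}{3 + D}$
$N = - \frac{3}{10}$ ($N = \frac{-4 + \left(\frac{2}{4} - \frac{4}{-2}\right)}{3 + 2} = \frac{-4 + \left(2 \cdot \frac{1}{4} - -2\right)}{5} = \frac{-4 + \left(\frac{1}{2} + 2\right)}{5} = \frac{-4 + \frac{5}{2}}{5} = \frac{1}{5} \left(- \frac{3}{2}\right) = - \frac{3}{10} \approx -0.3$)
$B{\left(Q,C \right)} = - 9 Q + \frac{27 C}{10}$ ($B{\left(Q,C \right)} = - 9 \left(- \frac{3 C}{10} + Q\right) = - 9 \left(Q - \frac{3 C}{10}\right) = - 9 Q + \frac{27 C}{10}$)
$B{\left(1,-5 \right)} V = \left(\left(-9\right) 1 + \frac{27}{10} \left(-5\right)\right) \left(- \frac{61}{4}\right) = \left(-9 - \frac{27}{2}\right) \left(- \frac{61}{4}\right) = \left(- \frac{45}{2}\right) \left(- \frac{61}{4}\right) = \frac{2745}{8}$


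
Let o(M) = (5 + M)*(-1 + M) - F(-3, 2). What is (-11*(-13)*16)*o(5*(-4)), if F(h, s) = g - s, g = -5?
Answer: 736736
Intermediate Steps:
F(h, s) = -5 - s
o(M) = 7 + (-1 + M)*(5 + M) (o(M) = (5 + M)*(-1 + M) - (-5 - 1*2) = (-1 + M)*(5 + M) - (-5 - 2) = (-1 + M)*(5 + M) - 1*(-7) = (-1 + M)*(5 + M) + 7 = 7 + (-1 + M)*(5 + M))
(-11*(-13)*16)*o(5*(-4)) = (-11*(-13)*16)*(2 + (5*(-4))² + 4*(5*(-4))) = (143*16)*(2 + (-20)² + 4*(-20)) = 2288*(2 + 400 - 80) = 2288*322 = 736736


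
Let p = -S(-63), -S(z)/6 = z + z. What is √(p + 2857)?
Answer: √2101 ≈ 45.837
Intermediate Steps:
S(z) = -12*z (S(z) = -6*(z + z) = -12*z)
p = -756 (p = -(-12)*(-63) = -1*756 = -756)
√(p + 2857) = √(-756 + 2857) = √2101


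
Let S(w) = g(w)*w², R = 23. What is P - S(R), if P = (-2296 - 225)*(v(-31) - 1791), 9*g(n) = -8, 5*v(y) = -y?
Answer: 202497796/45 ≈ 4.5000e+6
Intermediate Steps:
v(y) = -y/5 (v(y) = (-y)/5 = -y/5)
g(n) = -8/9 (g(n) = (⅑)*(-8) = -8/9)
P = 22497404/5 (P = (-2296 - 225)*(-⅕*(-31) - 1791) = -2521*(31/5 - 1791) = -2521*(-8924/5) = 22497404/5 ≈ 4.4995e+6)
S(w) = -8*w²/9
P - S(R) = 22497404/5 - (-8)*23²/9 = 22497404/5 - (-8)*529/9 = 22497404/5 - 1*(-4232/9) = 22497404/5 + 4232/9 = 202497796/45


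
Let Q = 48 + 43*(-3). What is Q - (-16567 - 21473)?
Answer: 37959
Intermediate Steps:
Q = -81 (Q = 48 - 129 = -81)
Q - (-16567 - 21473) = -81 - (-16567 - 21473) = -81 - 1*(-38040) = -81 + 38040 = 37959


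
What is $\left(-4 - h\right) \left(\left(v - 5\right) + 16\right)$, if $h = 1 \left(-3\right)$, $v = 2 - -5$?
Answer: $-18$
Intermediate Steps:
$v = 7$ ($v = 2 + 5 = 7$)
$h = -3$
$\left(-4 - h\right) \left(\left(v - 5\right) + 16\right) = \left(-4 - -3\right) \left(\left(7 - 5\right) + 16\right) = \left(-4 + 3\right) \left(\left(7 - 5\right) + 16\right) = - (2 + 16) = \left(-1\right) 18 = -18$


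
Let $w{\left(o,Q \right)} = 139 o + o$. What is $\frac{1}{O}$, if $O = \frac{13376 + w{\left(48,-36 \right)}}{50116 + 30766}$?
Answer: $\frac{40441}{10048} \approx 4.0248$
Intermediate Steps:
$w{\left(o,Q \right)} = 140 o$
$O = \frac{10048}{40441}$ ($O = \frac{13376 + 140 \cdot 48}{50116 + 30766} = \frac{13376 + 6720}{80882} = 20096 \cdot \frac{1}{80882} = \frac{10048}{40441} \approx 0.24846$)
$\frac{1}{O} = \frac{1}{\frac{10048}{40441}} = \frac{40441}{10048}$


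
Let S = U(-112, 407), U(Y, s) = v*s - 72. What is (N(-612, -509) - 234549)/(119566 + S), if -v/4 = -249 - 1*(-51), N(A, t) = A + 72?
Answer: -235089/441838 ≈ -0.53207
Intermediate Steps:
N(A, t) = 72 + A
v = 792 (v = -4*(-249 - 1*(-51)) = -4*(-249 + 51) = -4*(-198) = 792)
U(Y, s) = -72 + 792*s (U(Y, s) = 792*s - 72 = -72 + 792*s)
S = 322272 (S = -72 + 792*407 = -72 + 322344 = 322272)
(N(-612, -509) - 234549)/(119566 + S) = ((72 - 612) - 234549)/(119566 + 322272) = (-540 - 234549)/441838 = -235089*1/441838 = -235089/441838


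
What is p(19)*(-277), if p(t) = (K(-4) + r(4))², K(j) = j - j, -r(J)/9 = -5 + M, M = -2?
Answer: -1099413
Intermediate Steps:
r(J) = 63 (r(J) = -9*(-5 - 2) = -9*(-7) = 63)
K(j) = 0
p(t) = 3969 (p(t) = (0 + 63)² = 63² = 3969)
p(19)*(-277) = 3969*(-277) = -1099413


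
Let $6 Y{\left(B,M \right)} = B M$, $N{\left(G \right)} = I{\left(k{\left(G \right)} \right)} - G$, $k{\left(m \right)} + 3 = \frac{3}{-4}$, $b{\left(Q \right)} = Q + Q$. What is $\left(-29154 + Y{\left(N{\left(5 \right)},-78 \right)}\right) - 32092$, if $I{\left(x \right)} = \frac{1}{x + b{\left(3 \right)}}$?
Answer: $- \frac{550681}{9} \approx -61187.0$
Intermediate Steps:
$b{\left(Q \right)} = 2 Q$
$k{\left(m \right)} = - \frac{15}{4}$ ($k{\left(m \right)} = -3 + \frac{3}{-4} = -3 + 3 \left(- \frac{1}{4}\right) = -3 - \frac{3}{4} = - \frac{15}{4}$)
$I{\left(x \right)} = \frac{1}{6 + x}$ ($I{\left(x \right)} = \frac{1}{x + 2 \cdot 3} = \frac{1}{x + 6} = \frac{1}{6 + x}$)
$N{\left(G \right)} = \frac{4}{9} - G$ ($N{\left(G \right)} = \frac{1}{6 - \frac{15}{4}} - G = \frac{1}{\frac{9}{4}} - G = \frac{4}{9} - G$)
$Y{\left(B,M \right)} = \frac{B M}{6}$
$\left(-29154 + Y{\left(N{\left(5 \right)},-78 \right)}\right) - 32092 = \left(-29154 + \frac{1}{6} \left(\frac{4}{9} - 5\right) \left(-78\right)\right) - 32092 = \left(-29154 + \frac{1}{6} \left(- \frac{41}{9}\right) \left(-78\right)\right) - 32092 = \left(-29154 + \frac{533}{9}\right) - 32092 = - \frac{261853}{9} - 32092 = - \frac{550681}{9}$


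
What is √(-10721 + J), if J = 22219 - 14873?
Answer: 15*I*√15 ≈ 58.095*I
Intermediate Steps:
J = 7346
√(-10721 + J) = √(-10721 + 7346) = √(-3375) = 15*I*√15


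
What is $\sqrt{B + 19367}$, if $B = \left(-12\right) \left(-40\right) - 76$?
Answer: $\sqrt{19771} \approx 140.61$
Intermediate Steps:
$B = 404$ ($B = 480 - 76 = 404$)
$\sqrt{B + 19367} = \sqrt{404 + 19367} = \sqrt{19771}$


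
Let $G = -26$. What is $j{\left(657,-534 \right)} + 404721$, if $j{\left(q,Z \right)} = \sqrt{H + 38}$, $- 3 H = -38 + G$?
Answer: $404721 + \frac{\sqrt{534}}{3} \approx 4.0473 \cdot 10^{5}$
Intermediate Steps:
$H = \frac{64}{3}$ ($H = - \frac{-38 - 26}{3} = \left(- \frac{1}{3}\right) \left(-64\right) = \frac{64}{3} \approx 21.333$)
$j{\left(q,Z \right)} = \frac{\sqrt{534}}{3}$ ($j{\left(q,Z \right)} = \sqrt{\frac{64}{3} + 38} = \sqrt{\frac{178}{3}} = \frac{\sqrt{534}}{3}$)
$j{\left(657,-534 \right)} + 404721 = \frac{\sqrt{534}}{3} + 404721 = 404721 + \frac{\sqrt{534}}{3}$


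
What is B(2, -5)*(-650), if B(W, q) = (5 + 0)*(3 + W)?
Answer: -16250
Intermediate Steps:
B(W, q) = 15 + 5*W (B(W, q) = 5*(3 + W) = 15 + 5*W)
B(2, -5)*(-650) = (15 + 5*2)*(-650) = (15 + 10)*(-650) = 25*(-650) = -16250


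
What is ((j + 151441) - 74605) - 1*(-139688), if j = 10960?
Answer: 227484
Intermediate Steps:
((j + 151441) - 74605) - 1*(-139688) = ((10960 + 151441) - 74605) - 1*(-139688) = (162401 - 74605) + 139688 = 87796 + 139688 = 227484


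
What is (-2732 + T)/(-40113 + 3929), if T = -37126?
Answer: 19929/18092 ≈ 1.1015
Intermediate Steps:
(-2732 + T)/(-40113 + 3929) = (-2732 - 37126)/(-40113 + 3929) = -39858/(-36184) = -39858*(-1/36184) = 19929/18092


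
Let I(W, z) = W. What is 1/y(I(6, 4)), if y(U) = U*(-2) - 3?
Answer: -1/15 ≈ -0.066667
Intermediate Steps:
y(U) = -3 - 2*U (y(U) = -2*U - 3 = -3 - 2*U)
1/y(I(6, 4)) = 1/(-3 - 2*6) = 1/(-3 - 12) = 1/(-15) = -1/15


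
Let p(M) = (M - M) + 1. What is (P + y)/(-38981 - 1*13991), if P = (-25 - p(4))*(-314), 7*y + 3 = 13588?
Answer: -70733/370804 ≈ -0.19076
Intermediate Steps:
y = 13585/7 (y = -3/7 + (⅐)*13588 = -3/7 + 13588/7 = 13585/7 ≈ 1940.7)
p(M) = 1 (p(M) = 0 + 1 = 1)
P = 8164 (P = (-25 - 1*1)*(-314) = (-25 - 1)*(-314) = -26*(-314) = 8164)
(P + y)/(-38981 - 1*13991) = (8164 + 13585/7)/(-38981 - 1*13991) = 70733/(7*(-38981 - 13991)) = (70733/7)/(-52972) = (70733/7)*(-1/52972) = -70733/370804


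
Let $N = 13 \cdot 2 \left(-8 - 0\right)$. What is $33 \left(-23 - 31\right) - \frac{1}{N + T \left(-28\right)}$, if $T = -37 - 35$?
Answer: $- \frac{3221857}{1808} \approx -1782.0$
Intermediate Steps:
$T = -72$
$N = -208$ ($N = 26 \left(-8 + 0\right) = 26 \left(-8\right) = -208$)
$33 \left(-23 - 31\right) - \frac{1}{N + T \left(-28\right)} = 33 \left(-23 - 31\right) - \frac{1}{-208 - -2016} = 33 \left(-54\right) - \frac{1}{-208 + 2016} = -1782 - \frac{1}{1808} = - \frac{3221857}{1808}$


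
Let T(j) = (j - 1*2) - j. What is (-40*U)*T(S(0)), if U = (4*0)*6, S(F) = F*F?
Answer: 0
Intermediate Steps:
S(F) = F²
U = 0 (U = 0*6 = 0)
T(j) = -2 (T(j) = (j - 2) - j = (-2 + j) - j = -2)
(-40*U)*T(S(0)) = -40*0*(-2) = 0*(-2) = 0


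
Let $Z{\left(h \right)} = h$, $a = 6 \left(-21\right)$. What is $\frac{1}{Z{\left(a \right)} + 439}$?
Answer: $\frac{1}{313} \approx 0.0031949$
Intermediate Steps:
$a = -126$
$\frac{1}{Z{\left(a \right)} + 439} = \frac{1}{-126 + 439} = \frac{1}{313}$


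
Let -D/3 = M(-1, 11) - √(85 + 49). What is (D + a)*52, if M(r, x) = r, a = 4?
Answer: 364 + 156*√134 ≈ 2169.8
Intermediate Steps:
D = 3 + 3*√134 (D = -3*(-1 - √(85 + 49)) = -3*(-1 - √134) = 3 + 3*√134 ≈ 37.728)
(D + a)*52 = ((3 + 3*√134) + 4)*52 = (7 + 3*√134)*52 = 364 + 156*√134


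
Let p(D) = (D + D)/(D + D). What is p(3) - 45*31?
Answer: -1394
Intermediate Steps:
p(D) = 1 (p(D) = (2*D)/((2*D)) = (2*D)*(1/(2*D)) = 1)
p(3) - 45*31 = 1 - 45*31 = 1 - 1395 = -1394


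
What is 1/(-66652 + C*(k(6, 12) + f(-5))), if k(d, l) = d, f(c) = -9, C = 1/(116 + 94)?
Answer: -70/4665641 ≈ -1.5003e-5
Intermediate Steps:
C = 1/210 ≈ 0.0047619
1/(-66652 + C*(k(6, 12) + f(-5))) = 1/(-66652 + (6 - 9)/210) = 1/(-66652 + (1/210)*(-3)) = 1/(-66652 - 1/70) = 1/(-4665641/70) = -70/4665641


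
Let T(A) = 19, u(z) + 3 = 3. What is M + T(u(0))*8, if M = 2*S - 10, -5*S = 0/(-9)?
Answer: 142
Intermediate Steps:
u(z) = 0 (u(z) = -3 + 3 = 0)
S = 0 (S = -0/(-9) = -0*(-1)/9 = -1/5*0 = 0)
M = -10 (M = 2*0 - 10 = 0 - 10 = -10)
M + T(u(0))*8 = -10 + 19*8 = -10 + 152 = 142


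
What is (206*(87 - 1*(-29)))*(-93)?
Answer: -2222328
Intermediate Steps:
(206*(87 - 1*(-29)))*(-93) = (206*(87 + 29))*(-93) = (206*116)*(-93) = 23896*(-93) = -2222328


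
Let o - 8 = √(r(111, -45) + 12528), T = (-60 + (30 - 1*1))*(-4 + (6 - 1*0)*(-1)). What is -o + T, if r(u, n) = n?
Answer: 302 - 3*√1387 ≈ 190.27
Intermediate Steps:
T = 310 (T = (-60 + (30 - 1))*(-4 + (6 + 0)*(-1)) = (-60 + 29)*(-4 + 6*(-1)) = -31*(-4 - 6) = -31*(-10) = 310)
o = 8 + 3*√1387 (o = 8 + √(-45 + 12528) = 8 + √12483 = 8 + 3*√1387 ≈ 119.73)
-o + T = -(8 + 3*√1387) + 310 = (-8 - 3*√1387) + 310 = 302 - 3*√1387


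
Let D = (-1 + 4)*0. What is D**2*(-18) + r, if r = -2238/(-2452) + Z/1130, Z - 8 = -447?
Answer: 181564/346345 ≈ 0.52423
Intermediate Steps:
Z = -439 (Z = 8 - 447 = -439)
r = 181564/346345 (r = -2238/(-2452) - 439/1130 = -2238*(-1/2452) - 439*1/1130 = 1119/1226 - 439/1130 = 181564/346345 ≈ 0.52423)
D = 0 (D = 3*0 = 0)
D**2*(-18) + r = 0**2*(-18) + 181564/346345 = 0*(-18) + 181564/346345 = 0 + 181564/346345 = 181564/346345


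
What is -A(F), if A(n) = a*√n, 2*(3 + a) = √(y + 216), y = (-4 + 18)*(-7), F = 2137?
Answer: √2137*(6 - √118)/2 ≈ -112.40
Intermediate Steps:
y = -98 (y = 14*(-7) = -98)
a = -3 + √118/2 (a = -3 + √(-98 + 216)/2 = -3 + √118/2 ≈ 2.4314)
A(n) = √n*(-3 + √118/2) (A(n) = (-3 + √118/2)*√n = √n*(-3 + √118/2))
-A(F) = -√2137*(-6 + √118)/2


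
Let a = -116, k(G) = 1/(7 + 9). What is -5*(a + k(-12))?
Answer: 9275/16 ≈ 579.69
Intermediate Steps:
k(G) = 1/16
-5*(a + k(-12)) = -5*(-116 + 1/16) = -5*(-1855/16) = 9275/16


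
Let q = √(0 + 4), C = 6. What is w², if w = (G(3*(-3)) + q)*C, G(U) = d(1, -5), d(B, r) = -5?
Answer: 324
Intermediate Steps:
G(U) = -5
q = 2 (q = √4 = 2)
w = -18 (w = (-5 + 2)*6 = -3*6 = -18)
w² = (-18)² = 324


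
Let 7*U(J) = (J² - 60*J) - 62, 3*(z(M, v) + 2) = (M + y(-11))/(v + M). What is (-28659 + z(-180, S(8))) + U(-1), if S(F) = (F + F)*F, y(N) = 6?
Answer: -5216125/182 ≈ -28660.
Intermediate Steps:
S(F) = 2*F² (S(F) = (2*F)*F = 2*F²)
z(M, v) = -2 + (6 + M)/(3*(M + v)) (z(M, v) = -2 + ((M + 6)/(v + M))/3 = -2 + ((6 + M)/(M + v))/3 = -2 + (6 + M)/(3*(M + v)))
U(J) = -62/7 - 60*J/7 + J²/7 (U(J) = ((J² - 60*J) - 62)/7 = (-62 + J² - 60*J)/7 = -62/7 - 60*J/7 + J²/7)
(-28659 + z(-180, S(8))) + U(-1) = (-28659 + (2 - 4*8² - 5/3*(-180))/(-180 + 2*8²)) + (-62/7 - 60/7*(-1) + (⅐)*(-1)²) = (-28659 + (2 - 4*64 + 300)/(-180 + 2*64)) + (-62/7 + 60/7 + (⅐)*1) = (-28659 + (2 - 2*128 + 300)/(-180 + 128)) + (-62/7 + 60/7 + ⅐) = (-28659 + (2 - 256 + 300)/(-52)) - ⅐ = (-28659 - 1/52*46) - ⅐ = (-28659 - 23/26) - ⅐ = -745157/26 - ⅐ = -5216125/182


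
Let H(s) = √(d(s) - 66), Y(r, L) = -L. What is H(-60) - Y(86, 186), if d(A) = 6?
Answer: 186 + 2*I*√15 ≈ 186.0 + 7.746*I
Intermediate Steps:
H(s) = 2*I*√15 (H(s) = √(6 - 66) = √(-60) = 2*I*√15)
H(-60) - Y(86, 186) = 2*I*√15 - (-1)*186 = 2*I*√15 - 1*(-186) = 2*I*√15 + 186 = 186 + 2*I*√15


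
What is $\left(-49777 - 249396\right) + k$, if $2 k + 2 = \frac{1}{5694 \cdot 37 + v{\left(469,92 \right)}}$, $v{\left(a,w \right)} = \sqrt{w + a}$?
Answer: $- \frac{4426301181933021}{14795073041} - \frac{\sqrt{561}}{88770438246} \approx -2.9917 \cdot 10^{5}$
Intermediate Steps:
$v{\left(a,w \right)} = \sqrt{a + w}$
$k = -1 + \frac{1}{2 \left(210678 + \sqrt{561}\right)}$ ($k = -1 + \frac{1}{2 \left(5694 \cdot 37 + \sqrt{469 + 92}\right)} = -1 + \frac{1}{2 \left(210678 + \sqrt{561}\right)} \approx -1.0$)
$\left(-49777 - 249396\right) + k = \left(-49777 - 249396\right) - \left(\frac{14795037928}{14795073041} + \frac{\sqrt{561}}{88770438246}\right) = -299173 - \left(\frac{14795037928}{14795073041} + \frac{\sqrt{561}}{88770438246}\right) = - \frac{4426301181933021}{14795073041} - \frac{\sqrt{561}}{88770438246}$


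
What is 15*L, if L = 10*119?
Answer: 17850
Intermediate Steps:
L = 1190
15*L = 15*1190 = 17850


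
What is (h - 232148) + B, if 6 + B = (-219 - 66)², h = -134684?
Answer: -285613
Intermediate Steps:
B = 81219 (B = -6 + (-219 - 66)² = -6 + (-285)² = -6 + 81225 = 81219)
(h - 232148) + B = (-134684 - 232148) + 81219 = -366832 + 81219 = -285613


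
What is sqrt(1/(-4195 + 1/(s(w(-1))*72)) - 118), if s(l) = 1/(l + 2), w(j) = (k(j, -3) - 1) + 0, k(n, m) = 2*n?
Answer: I*sqrt(10765016097310)/302041 ≈ 10.863*I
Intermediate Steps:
w(j) = -1 + 2*j (w(j) = (2*j - 1) + 0 = (-1 + 2*j) + 0 = -1 + 2*j)
s(l) = 1/(2 + l)
sqrt(1/(-4195 + 1/(s(w(-1))*72)) - 118) = sqrt(1/(-4195 + 1/(72/(2 + (-1 + 2*(-1))))) - 118) = sqrt(1/(-4195 + 1/(72/(2 + (-1 - 2)))) - 118) = sqrt(1/(-4195 + 1/(72/(2 - 3))) - 118) = sqrt(1/(-4195 + 1/(72/(-1))) - 118) = sqrt(1/(-4195 + 1/(-1*72)) - 118) = sqrt(1/(-4195 + 1/(-72)) - 118) = sqrt(1/(-4195 - 1/72) - 118) = sqrt(1/(-302041/72) - 118) = sqrt(-72/302041 - 118) = sqrt(-35640910/302041) = I*sqrt(10765016097310)/302041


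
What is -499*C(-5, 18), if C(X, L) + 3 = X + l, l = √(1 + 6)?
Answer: 3992 - 499*√7 ≈ 2671.8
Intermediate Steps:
l = √7 ≈ 2.6458
C(X, L) = -3 + X + √7 (C(X, L) = -3 + (X + √7) = -3 + X + √7)
-499*C(-5, 18) = -499*(-3 - 5 + √7) = -499*(-8 + √7) = 3992 - 499*√7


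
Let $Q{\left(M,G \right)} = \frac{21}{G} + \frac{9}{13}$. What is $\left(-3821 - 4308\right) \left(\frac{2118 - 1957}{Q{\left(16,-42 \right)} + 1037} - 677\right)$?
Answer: $\frac{148374353017}{26967} \approx 5.5021 \cdot 10^{6}$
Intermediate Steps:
$Q{\left(M,G \right)} = \frac{9}{13} + \frac{21}{G}$ ($Q{\left(M,G \right)} = \frac{21}{G} + 9 \cdot \frac{1}{13} = \frac{21}{G} + \frac{9}{13} = \frac{9}{13} + \frac{21}{G}$)
$\left(-3821 - 4308\right) \left(\frac{2118 - 1957}{Q{\left(16,-42 \right)} + 1037} - 677\right) = \left(-3821 - 4308\right) \left(\frac{2118 - 1957}{\left(\frac{9}{13} + \frac{21}{-42}\right) + 1037} - 677\right) = - 8129 \left(\frac{161}{\left(\frac{9}{13} + 21 \left(- \frac{1}{42}\right)\right) + 1037} - 677\right) = - 8129 \left(\frac{161}{\left(\frac{9}{13} - \frac{1}{2}\right) + 1037} - 677\right) = - 8129 \left(\frac{161}{\frac{5}{26} + 1037} - 677\right) = - 8129 \left(\frac{161}{\frac{26967}{26}} - 677\right) = - 8129 \left(161 \cdot \frac{26}{26967} - 677\right) = - 8129 \left(\frac{4186}{26967} - 677\right) = \left(-8129\right) \left(- \frac{18252473}{26967}\right) = \frac{148374353017}{26967}$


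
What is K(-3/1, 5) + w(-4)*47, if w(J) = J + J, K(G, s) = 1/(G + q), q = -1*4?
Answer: -2633/7 ≈ -376.14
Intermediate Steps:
q = -4
K(G, s) = 1/(-4 + G) (K(G, s) = 1/(G - 4) = 1/(-4 + G))
w(J) = 2*J
K(-3/1, 5) + w(-4)*47 = 1/(-4 - 3/1) + (2*(-4))*47 = 1/(-4 - 3*1) - 8*47 = 1/(-4 - 3) - 376 = 1/(-7) - 376 = -⅐ - 376 = -2633/7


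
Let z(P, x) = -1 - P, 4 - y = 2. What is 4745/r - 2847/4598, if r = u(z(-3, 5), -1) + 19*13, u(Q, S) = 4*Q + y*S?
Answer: 1917929/105754 ≈ 18.136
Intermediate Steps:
y = 2 (y = 4 - 1*2 = 4 - 2 = 2)
u(Q, S) = 2*S + 4*Q (u(Q, S) = 4*Q + 2*S = 2*S + 4*Q)
r = 253 (r = (2*(-1) + 4*(-1 - 1*(-3))) + 19*13 = (-2 + 4*(-1 + 3)) + 247 = (-2 + 4*2) + 247 = (-2 + 8) + 247 = 6 + 247 = 253)
4745/r - 2847/4598 = 4745/253 - 2847/4598 = 1917929/105754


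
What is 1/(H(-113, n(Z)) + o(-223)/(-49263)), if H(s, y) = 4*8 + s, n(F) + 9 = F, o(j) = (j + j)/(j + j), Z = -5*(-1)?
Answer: -49263/3990304 ≈ -0.012346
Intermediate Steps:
Z = 5
o(j) = 1 (o(j) = (2*j)/((2*j)) = (2*j)*(1/(2*j)) = 1)
n(F) = -9 + F
H(s, y) = 32 + s
1/(H(-113, n(Z)) + o(-223)/(-49263)) = 1/((32 - 113) + 1/(-49263)) = 1/(-81 + 1*(-1/49263)) = 1/(-81 - 1/49263) = 1/(-3990304/49263) = -49263/3990304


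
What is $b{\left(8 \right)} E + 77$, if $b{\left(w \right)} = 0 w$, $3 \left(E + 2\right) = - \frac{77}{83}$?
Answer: $77$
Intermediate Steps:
$E = - \frac{575}{249}$ ($E = -2 + \frac{\left(-77\right) \frac{1}{83}}{3} = -2 + \frac{1}{3} \left(- \frac{77}{83}\right) = -2 - \frac{77}{249} = - \frac{575}{249} \approx -2.3092$)
$b{\left(w \right)} = 0$
$b{\left(8 \right)} E + 77 = 0 \left(- \frac{575}{249}\right) + 77 = 0 + 77 = 77$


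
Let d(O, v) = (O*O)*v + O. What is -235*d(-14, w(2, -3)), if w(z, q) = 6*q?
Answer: 832370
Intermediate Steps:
d(O, v) = O + v*O**2 (d(O, v) = O**2*v + O = v*O**2 + O = O + v*O**2)
-235*d(-14, w(2, -3)) = -(-3290)*(1 - 84*(-3)) = -(-3290)*(1 - 14*(-18)) = -(-3290)*(1 + 252) = -(-3290)*253 = -235*(-3542) = 832370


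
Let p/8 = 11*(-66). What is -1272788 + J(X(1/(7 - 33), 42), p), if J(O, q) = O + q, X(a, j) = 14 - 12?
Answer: -1278594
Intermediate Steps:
X(a, j) = 2
p = -5808 (p = 8*(11*(-66)) = 8*(-726) = -5808)
-1272788 + J(X(1/(7 - 33), 42), p) = -1272788 + (2 - 5808) = -1272788 - 5806 = -1278594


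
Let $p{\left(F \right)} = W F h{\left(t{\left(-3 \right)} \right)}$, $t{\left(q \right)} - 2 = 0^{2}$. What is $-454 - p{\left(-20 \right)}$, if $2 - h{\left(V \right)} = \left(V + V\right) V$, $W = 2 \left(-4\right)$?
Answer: $506$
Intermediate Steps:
$t{\left(q \right)} = 2$ ($t{\left(q \right)} = 2 + 0^{2} = 2 + 0 = 2$)
$W = -8$
$h{\left(V \right)} = 2 - 2 V^{2}$ ($h{\left(V \right)} = 2 - \left(V + V\right) V = 2 - 2 V V = 2 - 2 V^{2}$)
$p{\left(F \right)} = 48 F$ ($p{\left(F \right)} = - 8 F \left(2 - 2 \cdot 2^{2}\right) = - 8 F \left(2 - 8\right) = - 8 F \left(-6\right) = 48 F$)
$-454 - p{\left(-20 \right)} = -454 - 48 \left(-20\right) = -454 - -960 = -454 + 960 = 506$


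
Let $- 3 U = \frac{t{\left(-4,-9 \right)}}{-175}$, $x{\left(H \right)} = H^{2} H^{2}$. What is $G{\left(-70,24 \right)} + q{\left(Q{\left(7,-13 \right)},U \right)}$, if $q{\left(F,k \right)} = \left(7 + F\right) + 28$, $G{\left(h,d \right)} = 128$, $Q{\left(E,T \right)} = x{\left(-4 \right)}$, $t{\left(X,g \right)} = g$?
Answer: $419$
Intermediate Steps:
$x{\left(H \right)} = H^{4}$
$Q{\left(E,T \right)} = 256$ ($Q{\left(E,T \right)} = \left(-4\right)^{4} = 256$)
$U = - \frac{3}{175}$ ($U = - \frac{\left(-9\right) \frac{1}{-175}}{3} = - \frac{\left(-9\right) \left(- \frac{1}{175}\right)}{3} = \left(- \frac{1}{3}\right) \frac{9}{175} = - \frac{3}{175} \approx -0.017143$)
$q{\left(F,k \right)} = 35 + F$
$G{\left(-70,24 \right)} + q{\left(Q{\left(7,-13 \right)},U \right)} = 128 + \left(35 + 256\right) = 128 + 291 = 419$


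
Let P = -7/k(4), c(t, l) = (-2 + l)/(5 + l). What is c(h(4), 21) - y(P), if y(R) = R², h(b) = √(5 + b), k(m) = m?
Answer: -485/208 ≈ -2.3317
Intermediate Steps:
c(t, l) = (-2 + l)/(5 + l)
P = -7/4 ≈ -1.7500
c(h(4), 21) - y(P) = (-2 + 21)/(5 + 21) - (-7/4)² = 19/26 - 1*49/16 = (1/26)*19 - 49/16 = 19/26 - 49/16 = -485/208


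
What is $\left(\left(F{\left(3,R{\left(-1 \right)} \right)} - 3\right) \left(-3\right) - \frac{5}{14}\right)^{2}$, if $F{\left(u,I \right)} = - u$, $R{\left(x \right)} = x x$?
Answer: $\frac{61009}{196} \approx 311.27$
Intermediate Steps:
$R{\left(x \right)} = x^{2}$
$\left(\left(F{\left(3,R{\left(-1 \right)} \right)} - 3\right) \left(-3\right) - \frac{5}{14}\right)^{2} = \left(\left(\left(-1\right) 3 - 3\right) \left(-3\right) - \frac{5}{14}\right)^{2} = \left(\left(-3 - 3\right) \left(-3\right) - \frac{5}{14}\right)^{2} = \left(\left(-6\right) \left(-3\right) - \frac{5}{14}\right)^{2} = \left(18 - \frac{5}{14}\right)^{2} = \left(\frac{247}{14}\right)^{2} = \frac{61009}{196}$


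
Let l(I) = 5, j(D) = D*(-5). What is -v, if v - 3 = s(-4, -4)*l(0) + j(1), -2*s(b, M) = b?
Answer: -8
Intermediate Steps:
s(b, M) = -b/2
j(D) = -5*D
v = 8 (v = 3 + (-1/2*(-4)*5 - 5*1) = 3 + (2*5 - 5) = 3 + (10 - 5) = 3 + 5 = 8)
-v = -1*8 = -8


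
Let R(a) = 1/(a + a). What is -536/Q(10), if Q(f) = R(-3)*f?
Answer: 1608/5 ≈ 321.60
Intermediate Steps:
R(a) = 1/(2*a)
Q(f) = -f/6 (Q(f) = ((½)/(-3))*f = ((½)*(-⅓))*f = -f/6)
-536/Q(10) = -536/((-⅙*10)) = -536/(-5/3) = -536*(-⅗) = 1608/5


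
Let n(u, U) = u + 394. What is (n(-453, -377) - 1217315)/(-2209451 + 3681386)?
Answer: -1217374/1471935 ≈ -0.82706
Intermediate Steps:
n(u, U) = 394 + u
(n(-453, -377) - 1217315)/(-2209451 + 3681386) = ((394 - 453) - 1217315)/(-2209451 + 3681386) = (-59 - 1217315)/1471935 = -1217374*1/1471935 = -1217374/1471935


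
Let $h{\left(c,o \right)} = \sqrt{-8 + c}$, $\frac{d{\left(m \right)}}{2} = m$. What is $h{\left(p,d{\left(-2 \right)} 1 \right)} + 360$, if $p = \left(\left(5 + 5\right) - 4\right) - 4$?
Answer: $360 + i \sqrt{6} \approx 360.0 + 2.4495 i$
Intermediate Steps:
$d{\left(m \right)} = 2 m$
$p = 2$ ($p = \left(10 - 4\right) - 4 = 6 - 4 = 2$)
$h{\left(p,d{\left(-2 \right)} 1 \right)} + 360 = \sqrt{-8 + 2} + 360 = \sqrt{-6} + 360 = i \sqrt{6} + 360 = 360 + i \sqrt{6}$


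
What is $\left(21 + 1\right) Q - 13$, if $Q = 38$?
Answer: $823$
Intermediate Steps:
$\left(21 + 1\right) Q - 13 = \left(21 + 1\right) 38 - 13 = 22 \cdot 38 - 13 = 836 - 13 = 823$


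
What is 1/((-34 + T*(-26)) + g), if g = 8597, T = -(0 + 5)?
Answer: 1/8693 ≈ 0.00011504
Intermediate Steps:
T = -5 (T = -1*5 = -5)
1/((-34 + T*(-26)) + g) = 1/((-34 - 5*(-26)) + 8597) = 1/((-34 + 130) + 8597) = 1/(96 + 8597) = 1/8693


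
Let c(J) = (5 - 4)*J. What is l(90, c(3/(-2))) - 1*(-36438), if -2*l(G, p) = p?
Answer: 145755/4 ≈ 36439.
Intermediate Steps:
c(J) = J (c(J) = 1*J = J)
l(G, p) = -p/2
l(90, c(3/(-2))) - 1*(-36438) = -3/(2*(-2)) - 1*(-36438) = -3*(-1)/(2*2) + 36438 = -½*(-3/2) + 36438 = ¾ + 36438 = 145755/4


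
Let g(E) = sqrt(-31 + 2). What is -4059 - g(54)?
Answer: -4059 - I*sqrt(29) ≈ -4059.0 - 5.3852*I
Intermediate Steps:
g(E) = I*sqrt(29) (g(E) = sqrt(-29) = I*sqrt(29))
-4059 - g(54) = -4059 - I*sqrt(29)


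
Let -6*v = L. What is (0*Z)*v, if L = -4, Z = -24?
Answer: 0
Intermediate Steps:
v = ⅔ (v = -⅙*(-4) = ⅔ ≈ 0.66667)
(0*Z)*v = (0*(-24))*(⅔) = 0*(⅔) = 0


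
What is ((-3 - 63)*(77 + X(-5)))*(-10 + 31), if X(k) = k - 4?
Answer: -94248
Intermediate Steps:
X(k) = -4 + k
((-3 - 63)*(77 + X(-5)))*(-10 + 31) = ((-3 - 63)*(77 + (-4 - 5)))*(-10 + 31) = -66*(77 - 9)*21 = -66*68*21 = -4488*21 = -94248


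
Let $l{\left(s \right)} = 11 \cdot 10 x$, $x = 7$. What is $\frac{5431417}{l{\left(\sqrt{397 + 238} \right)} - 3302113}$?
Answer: $- \frac{5431417}{3301343} \approx -1.6452$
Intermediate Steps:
$l{\left(s \right)} = 770$ ($l{\left(s \right)} = 11 \cdot 10 \cdot 7 = 110 \cdot 7 = 770$)
$\frac{5431417}{l{\left(\sqrt{397 + 238} \right)} - 3302113} = \frac{5431417}{770 - 3302113} = \frac{5431417}{-3301343} = 5431417 \left(- \frac{1}{3301343}\right) = - \frac{5431417}{3301343}$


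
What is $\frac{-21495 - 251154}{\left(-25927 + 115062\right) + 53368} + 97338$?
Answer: $\frac{4623561455}{47501} \approx 97336.0$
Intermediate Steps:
$\frac{-21495 - 251154}{\left(-25927 + 115062\right) + 53368} + 97338 = - \frac{272649}{89135 + 53368} + 97338 = - \frac{272649}{142503} + 97338 = \left(-272649\right) \frac{1}{142503} + 97338 = - \frac{90883}{47501} + 97338 = \frac{4623561455}{47501}$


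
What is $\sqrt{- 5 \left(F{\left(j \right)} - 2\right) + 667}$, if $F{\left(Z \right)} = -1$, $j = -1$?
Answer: $\sqrt{682} \approx 26.115$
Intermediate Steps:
$\sqrt{- 5 \left(F{\left(j \right)} - 2\right) + 667} = \sqrt{- 5 \left(-1 - 2\right) + 667} = \sqrt{\left(-5\right) \left(-3\right) + 667} = \sqrt{15 + 667} = \sqrt{682}$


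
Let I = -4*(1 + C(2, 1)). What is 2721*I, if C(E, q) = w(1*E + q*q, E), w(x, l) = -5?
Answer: 43536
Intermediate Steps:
C(E, q) = -5
I = 16 (I = -4*(1 - 5) = -4*(-4) = 16)
2721*I = 2721*16 = 43536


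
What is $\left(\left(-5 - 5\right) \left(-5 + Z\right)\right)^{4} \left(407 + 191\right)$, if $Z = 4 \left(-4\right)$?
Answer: $1162996380000$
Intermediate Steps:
$Z = -16$
$\left(\left(-5 - 5\right) \left(-5 + Z\right)\right)^{4} \left(407 + 191\right) = \left(\left(-5 - 5\right) \left(-5 - 16\right)\right)^{4} \left(407 + 191\right) = \left(\left(-10\right) \left(-21\right)\right)^{4} \cdot 598 = 210^{4} \cdot 598 = 1944810000 \cdot 598 = 1162996380000$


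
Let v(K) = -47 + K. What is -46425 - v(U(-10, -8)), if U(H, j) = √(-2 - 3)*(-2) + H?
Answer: -46368 + 2*I*√5 ≈ -46368.0 + 4.4721*I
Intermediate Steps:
U(H, j) = H - 2*I*√5 (U(H, j) = √(-5)*(-2) + H = (I*√5)*(-2) + H = -2*I*√5 + H = H - 2*I*√5)
-46425 - v(U(-10, -8)) = -46425 - (-47 + (-10 - 2*I*√5)) = -46425 - (-57 - 2*I*√5) = -46425 + (57 + 2*I*√5) = -46368 + 2*I*√5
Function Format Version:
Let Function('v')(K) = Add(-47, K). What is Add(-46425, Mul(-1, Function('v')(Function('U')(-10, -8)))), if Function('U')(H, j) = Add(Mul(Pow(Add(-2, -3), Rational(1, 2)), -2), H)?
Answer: Add(-46368, Mul(2, I, Pow(5, Rational(1, 2)))) ≈ Add(-46368., Mul(4.4721, I))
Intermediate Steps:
Function('U')(H, j) = Add(H, Mul(-2, I, Pow(5, Rational(1, 2)))) (Function('U')(H, j) = Add(Mul(Pow(-5, Rational(1, 2)), -2), H) = Add(Mul(Mul(I, Pow(5, Rational(1, 2))), -2), H) = Add(Mul(-2, I, Pow(5, Rational(1, 2))), H) = Add(H, Mul(-2, I, Pow(5, Rational(1, 2)))))
Add(-46425, Mul(-1, Function('v')(Function('U')(-10, -8)))) = Add(-46425, Mul(-1, Add(-47, Add(-10, Mul(-2, I, Pow(5, Rational(1, 2))))))) = Add(-46425, Mul(-1, Add(-57, Mul(-2, I, Pow(5, Rational(1, 2)))))) = Add(-46425, Add(57, Mul(2, I, Pow(5, Rational(1, 2))))) = Add(-46368, Mul(2, I, Pow(5, Rational(1, 2))))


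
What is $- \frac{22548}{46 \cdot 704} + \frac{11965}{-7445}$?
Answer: $- \frac{27767221}{12054944} \approx -2.3034$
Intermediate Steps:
$- \frac{22548}{46 \cdot 704} + \frac{11965}{-7445} = - \frac{22548}{32384} + 11965 \left(- \frac{1}{7445}\right) = \left(-22548\right) \frac{1}{32384} - \frac{2393}{1489} = - \frac{5637}{8096} - \frac{2393}{1489} = - \frac{27767221}{12054944}$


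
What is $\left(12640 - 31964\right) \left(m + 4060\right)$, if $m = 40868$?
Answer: $-868188672$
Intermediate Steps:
$\left(12640 - 31964\right) \left(m + 4060\right) = \left(12640 - 31964\right) \left(40868 + 4060\right) = \left(-19324\right) 44928 = -868188672$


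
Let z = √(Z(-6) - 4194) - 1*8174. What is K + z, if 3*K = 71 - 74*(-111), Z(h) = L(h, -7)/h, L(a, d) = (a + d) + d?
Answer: -16237/3 + 2*I*√9429/3 ≈ -5412.3 + 64.735*I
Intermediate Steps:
L(a, d) = a + 2*d
Z(h) = (-14 + h)/h (Z(h) = (h + 2*(-7))/h = (h - 14)/h = (-14 + h)/h)
z = -8174 + 2*I*√9429/3 (z = √((-14 - 6)/(-6) - 4194) - 1*8174 = √(-⅙*(-20) - 4194) - 8174 = √(10/3 - 4194) - 8174 = √(-12572/3) - 8174 = 2*I*√9429/3 - 8174 = -8174 + 2*I*√9429/3 ≈ -8174.0 + 64.735*I)
K = 8285/3 (K = (71 - 74*(-111))/3 = (71 + 8214)/3 = (⅓)*8285 = 8285/3 ≈ 2761.7)
K + z = 8285/3 + (-8174 + 2*I*√9429/3) = -16237/3 + 2*I*√9429/3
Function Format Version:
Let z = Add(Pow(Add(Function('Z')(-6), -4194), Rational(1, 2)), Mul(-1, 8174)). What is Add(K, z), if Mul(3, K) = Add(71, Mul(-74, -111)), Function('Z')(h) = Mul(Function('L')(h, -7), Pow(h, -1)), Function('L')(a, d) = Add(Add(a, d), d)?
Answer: Add(Rational(-16237, 3), Mul(Rational(2, 3), I, Pow(9429, Rational(1, 2)))) ≈ Add(-5412.3, Mul(64.735, I))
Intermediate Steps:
Function('L')(a, d) = Add(a, Mul(2, d))
Function('Z')(h) = Mul(Pow(h, -1), Add(-14, h)) (Function('Z')(h) = Mul(Add(h, Mul(2, -7)), Pow(h, -1)) = Mul(Add(h, -14), Pow(h, -1)) = Mul(Add(-14, h), Pow(h, -1)) = Mul(Pow(h, -1), Add(-14, h)))
z = Add(-8174, Mul(Rational(2, 3), I, Pow(9429, Rational(1, 2)))) (z = Add(Pow(Add(Mul(Pow(-6, -1), Add(-14, -6)), -4194), Rational(1, 2)), Mul(-1, 8174)) = Add(Pow(Add(Mul(Rational(-1, 6), -20), -4194), Rational(1, 2)), -8174) = Add(Pow(Add(Rational(10, 3), -4194), Rational(1, 2)), -8174) = Add(Pow(Rational(-12572, 3), Rational(1, 2)), -8174) = Add(Mul(Rational(2, 3), I, Pow(9429, Rational(1, 2))), -8174) = Add(-8174, Mul(Rational(2, 3), I, Pow(9429, Rational(1, 2)))) ≈ Add(-8174.0, Mul(64.735, I)))
K = Rational(8285, 3) (K = Mul(Rational(1, 3), Add(71, Mul(-74, -111))) = Mul(Rational(1, 3), Add(71, 8214)) = Mul(Rational(1, 3), 8285) = Rational(8285, 3) ≈ 2761.7)
Add(K, z) = Add(Rational(8285, 3), Add(-8174, Mul(Rational(2, 3), I, Pow(9429, Rational(1, 2))))) = Add(Rational(-16237, 3), Mul(Rational(2, 3), I, Pow(9429, Rational(1, 2))))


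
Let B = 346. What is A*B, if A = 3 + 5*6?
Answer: 11418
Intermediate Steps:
A = 33 (A = 3 + 30 = 33)
A*B = 33*346 = 11418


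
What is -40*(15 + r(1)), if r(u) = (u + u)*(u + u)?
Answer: -760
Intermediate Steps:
r(u) = 4*u**2 (r(u) = (2*u)*(2*u) = 4*u**2)
-40*(15 + r(1)) = -40*(15 + 4*1**2) = -40*(15 + 4*1) = -40*(15 + 4) = -40*19 = -760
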